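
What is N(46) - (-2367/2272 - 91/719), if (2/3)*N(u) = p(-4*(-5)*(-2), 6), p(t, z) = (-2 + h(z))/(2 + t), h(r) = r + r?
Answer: 24012115/31037792 ≈ 0.77364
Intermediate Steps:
h(r) = 2*r
p(t, z) = (-2 + 2*z)/(2 + t)
N(u) = -15/38 (N(u) = 3*(2*(-1 + 6)/(2 - 4*(-5)*(-2)))/2 = 3*(2*5/(2 + 20*(-2)))/2 = 3*(2*5/(2 - 40))/2 = 3*(2*5/(-38))/2 = 3*(2*(-1/38)*5)/2 = (3/2)*(-5/19) = -15/38)
N(46) - (-2367/2272 - 91/719) = -15/38 - (-2367/2272 - 91/719) = -15/38 - 1*(-1908625/1633568) = -15/38 + 1908625/1633568 = 24012115/31037792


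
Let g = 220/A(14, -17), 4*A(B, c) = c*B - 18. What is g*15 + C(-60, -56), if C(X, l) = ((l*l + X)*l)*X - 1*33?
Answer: 165364407/16 ≈ 1.0335e+7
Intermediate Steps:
A(B, c) = -9/2 + B*c/4 (A(B, c) = (c*B - 18)/4 = (B*c - 18)/4 = (-18 + B*c)/4 = -9/2 + B*c/4)
C(X, l) = -33 + X*l*(X + l²) (C(X, l) = ((l² + X)*l)*X - 33 = ((X + l²)*l)*X - 33 = (l*(X + l²))*X - 33 = X*l*(X + l²) - 33 = -33 + X*l*(X + l²))
g = -55/16 (g = 220/(-9/2 + (¼)*14*(-17)) = 220/(-9/2 - 119/2) = 220/(-64) = 220*(-1/64) = -55/16 ≈ -3.4375)
g*15 + C(-60, -56) = -55/16*15 + (-33 - 60*(-56)³ - 56*(-60)²) = -825/16 + (-33 - 60*(-175616) - 56*3600) = -825/16 + (-33 + 10536960 - 201600) = -825/16 + 10335327 = 165364407/16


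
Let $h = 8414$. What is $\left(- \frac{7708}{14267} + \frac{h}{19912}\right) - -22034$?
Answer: $\frac{3129742260989}{142042252} \approx 22034.0$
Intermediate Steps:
$\left(- \frac{7708}{14267} + \frac{h}{19912}\right) - -22034 = \left(- \frac{7708}{14267} + \frac{8414}{19912}\right) - -22034 = \left(\left(-7708\right) \frac{1}{14267} + 8414 \cdot \frac{1}{19912}\right) + 22034 = \left(- \frac{7708}{14267} + \frac{4207}{9956}\right) + 22034 = - \frac{16719579}{142042252} + 22034 = \frac{3129742260989}{142042252}$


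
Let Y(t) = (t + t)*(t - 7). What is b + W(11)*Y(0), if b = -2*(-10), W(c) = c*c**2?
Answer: 20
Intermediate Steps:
W(c) = c**3
Y(t) = 2*t*(-7 + t) (Y(t) = (2*t)*(-7 + t) = 2*t*(-7 + t))
b = 20
b + W(11)*Y(0) = 20 + 11**3*(2*0*(-7 + 0)) = 20 + 1331*(2*0*(-7)) = 20 + 1331*0 = 20 + 0 = 20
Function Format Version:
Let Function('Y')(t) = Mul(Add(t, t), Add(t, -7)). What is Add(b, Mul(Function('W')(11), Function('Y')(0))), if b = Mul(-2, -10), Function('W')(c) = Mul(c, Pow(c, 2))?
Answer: 20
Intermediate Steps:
Function('W')(c) = Pow(c, 3)
Function('Y')(t) = Mul(2, t, Add(-7, t)) (Function('Y')(t) = Mul(Mul(2, t), Add(-7, t)) = Mul(2, t, Add(-7, t)))
b = 20
Add(b, Mul(Function('W')(11), Function('Y')(0))) = Add(20, Mul(Pow(11, 3), Mul(2, 0, Add(-7, 0)))) = Add(20, Mul(1331, Mul(2, 0, -7))) = Add(20, Mul(1331, 0)) = Add(20, 0) = 20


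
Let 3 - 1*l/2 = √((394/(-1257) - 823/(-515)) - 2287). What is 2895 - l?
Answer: 2889 + 4*I*√239467827335955/647355 ≈ 2889.0 + 95.618*I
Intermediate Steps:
l = 6 - 4*I*√239467827335955/647355 (l = 6 - 2*√((394/(-1257) - 823/(-515)) - 2287) = 6 - 2*√((394*(-1/1257) - 823*(-1/515)) - 2287) = 6 - 2*√((-394/1257 + 823/515) - 2287) = 6 - 2*√(831601/647355 - 2287) = 6 - 4*I*√239467827335955/647355 ≈ 6.0 - 95.618*I)
2895 - l = 2895 - (6 - 4*I*√239467827335955/647355) = 2895 + (-6 + 4*I*√239467827335955/647355) = 2889 + 4*I*√239467827335955/647355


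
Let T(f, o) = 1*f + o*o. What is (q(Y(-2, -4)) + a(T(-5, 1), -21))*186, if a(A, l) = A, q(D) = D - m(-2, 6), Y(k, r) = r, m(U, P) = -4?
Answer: -744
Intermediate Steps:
T(f, o) = f + o²
q(D) = 4 + D (q(D) = D - 1*(-4) = D + 4 = 4 + D)
(q(Y(-2, -4)) + a(T(-5, 1), -21))*186 = ((4 - 4) + (-5 + 1²))*186 = (0 + (-5 + 1))*186 = (0 - 4)*186 = -4*186 = -744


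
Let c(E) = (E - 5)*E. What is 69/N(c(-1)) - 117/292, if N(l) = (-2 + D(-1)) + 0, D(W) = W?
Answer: -6833/292 ≈ -23.401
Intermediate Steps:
c(E) = E*(-5 + E) (c(E) = (-5 + E)*E = E*(-5 + E))
N(l) = -3 (N(l) = (-2 - 1) + 0 = -3 + 0 = -3)
69/N(c(-1)) - 117/292 = 69/(-3) - 117/292 = 69*(-⅓) - 117*1/292 = -23 - 117/292 = -6833/292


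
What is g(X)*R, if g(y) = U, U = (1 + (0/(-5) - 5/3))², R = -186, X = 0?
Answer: -248/3 ≈ -82.667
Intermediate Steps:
U = 4/9 (U = (1 + (0*(-⅕) - 5*⅓))² = (1 + (0 - 5/3))² = (1 - 5/3)² = (-⅔)² = 4/9 ≈ 0.44444)
g(y) = 4/9
g(X)*R = (4/9)*(-186) = -248/3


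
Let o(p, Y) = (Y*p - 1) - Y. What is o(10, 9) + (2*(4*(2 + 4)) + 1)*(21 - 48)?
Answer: -1243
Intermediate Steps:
o(p, Y) = -1 - Y + Y*p (o(p, Y) = (-1 + Y*p) - Y = -1 - Y + Y*p)
o(10, 9) + (2*(4*(2 + 4)) + 1)*(21 - 48) = (-1 - 1*9 + 9*10) + (2*(4*(2 + 4)) + 1)*(21 - 48) = (-1 - 9 + 90) + (2*(4*6) + 1)*(-27) = 80 + (2*24 + 1)*(-27) = 80 + (48 + 1)*(-27) = 80 + 49*(-27) = 80 - 1323 = -1243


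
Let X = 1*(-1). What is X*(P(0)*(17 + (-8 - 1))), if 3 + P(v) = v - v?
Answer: 24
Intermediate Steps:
P(v) = -3 (P(v) = -3 + (v - v) = -3 + 0 = -3)
X = -1
X*(P(0)*(17 + (-8 - 1))) = -(-3)*(17 + (-8 - 1)) = -(-3)*(17 - 9) = -(-3)*8 = -1*(-24) = 24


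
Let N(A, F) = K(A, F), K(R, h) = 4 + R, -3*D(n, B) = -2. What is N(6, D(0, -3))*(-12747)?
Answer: -127470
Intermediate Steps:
D(n, B) = ⅔ (D(n, B) = -⅓*(-2) = ⅔)
N(A, F) = 4 + A
N(6, D(0, -3))*(-12747) = (4 + 6)*(-12747) = 10*(-12747) = -127470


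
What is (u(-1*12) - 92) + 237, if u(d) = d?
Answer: 133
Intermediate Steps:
(u(-1*12) - 92) + 237 = (-1*12 - 92) + 237 = (-12 - 92) + 237 = -104 + 237 = 133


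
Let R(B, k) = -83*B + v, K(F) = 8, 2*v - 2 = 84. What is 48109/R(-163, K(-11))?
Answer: 48109/13572 ≈ 3.5447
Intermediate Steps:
v = 43 (v = 1 + (½)*84 = 1 + 42 = 43)
R(B, k) = 43 - 83*B (R(B, k) = -83*B + 43 = 43 - 83*B)
48109/R(-163, K(-11)) = 48109/(43 - 83*(-163)) = 48109/(43 + 13529) = 48109/13572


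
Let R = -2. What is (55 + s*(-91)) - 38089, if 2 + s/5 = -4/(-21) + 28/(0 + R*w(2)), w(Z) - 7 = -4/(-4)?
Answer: -436973/12 ≈ -36414.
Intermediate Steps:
w(Z) = 8 (w(Z) = 7 - 4/(-4) = 7 - 4*(-¼) = 7 + 1 = 8)
s = -1495/84 (s = -10 + 5*(-4/(-21) + 28/(0 - 2*8)) = -10 + 5*(-4*(-1/21) + 28/(0 - 16)) = -10 + 5*(4/21 + 28/(-16)) = -10 + 5*(4/21 + 28*(-1/16)) = -10 + 5*(4/21 - 7/4) = -10 + 5*(-131/84) = -10 - 655/84 = -1495/84 ≈ -17.798)
(55 + s*(-91)) - 38089 = (55 - 1495/84*(-91)) - 38089 = (55 + 19435/12) - 38089 = 20095/12 - 38089 = -436973/12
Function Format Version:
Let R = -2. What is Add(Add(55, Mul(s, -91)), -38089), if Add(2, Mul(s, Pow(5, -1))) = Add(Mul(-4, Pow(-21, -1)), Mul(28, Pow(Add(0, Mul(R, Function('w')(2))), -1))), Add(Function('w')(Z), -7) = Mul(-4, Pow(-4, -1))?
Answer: Rational(-436973, 12) ≈ -36414.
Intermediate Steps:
Function('w')(Z) = 8 (Function('w')(Z) = Add(7, Mul(-4, Pow(-4, -1))) = Add(7, Mul(-4, Rational(-1, 4))) = Add(7, 1) = 8)
s = Rational(-1495, 84) (s = Add(-10, Mul(5, Add(Mul(-4, Pow(-21, -1)), Mul(28, Pow(Add(0, Mul(-2, 8)), -1))))) = Add(-10, Mul(5, Add(Mul(-4, Rational(-1, 21)), Mul(28, Pow(Add(0, -16), -1))))) = Add(-10, Mul(5, Add(Rational(4, 21), Mul(28, Pow(-16, -1))))) = Add(-10, Mul(5, Add(Rational(4, 21), Mul(28, Rational(-1, 16))))) = Add(-10, Mul(5, Add(Rational(4, 21), Rational(-7, 4)))) = Add(-10, Mul(5, Rational(-131, 84))) = Add(-10, Rational(-655, 84)) = Rational(-1495, 84) ≈ -17.798)
Add(Add(55, Mul(s, -91)), -38089) = Add(Add(55, Mul(Rational(-1495, 84), -91)), -38089) = Add(Add(55, Rational(19435, 12)), -38089) = Add(Rational(20095, 12), -38089) = Rational(-436973, 12)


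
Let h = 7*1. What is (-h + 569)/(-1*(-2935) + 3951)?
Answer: 281/3443 ≈ 0.081615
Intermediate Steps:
h = 7
(-h + 569)/(-1*(-2935) + 3951) = (-1*7 + 569)/(-1*(-2935) + 3951) = (-7 + 569)/(2935 + 3951) = 562/6886 = 562*(1/6886) = 281/3443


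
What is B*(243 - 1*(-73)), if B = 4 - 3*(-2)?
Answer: 3160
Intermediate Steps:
B = 10 (B = 4 + 6 = 10)
B*(243 - 1*(-73)) = 10*(243 - 1*(-73)) = 10*(243 + 73) = 10*316 = 3160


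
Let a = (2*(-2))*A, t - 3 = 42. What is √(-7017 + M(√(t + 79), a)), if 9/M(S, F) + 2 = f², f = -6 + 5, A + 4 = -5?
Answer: I*√7026 ≈ 83.821*I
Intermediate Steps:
t = 45 (t = 3 + 42 = 45)
A = -9 (A = -4 - 5 = -9)
f = -1
a = 36 (a = (2*(-2))*(-9) = -4*(-9) = 36)
M(S, F) = -9 (M(S, F) = 9/(-2 + (-1)²) = 9/(-2 + 1) = 9/(-1) = 9*(-1) = -9)
√(-7017 + M(√(t + 79), a)) = √(-7017 - 9) = √(-7026) = I*√7026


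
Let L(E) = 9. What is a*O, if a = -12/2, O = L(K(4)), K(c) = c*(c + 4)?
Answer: -54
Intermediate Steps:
K(c) = c*(4 + c)
O = 9
a = -6 (a = -12/2 = -2*3 = -6)
a*O = -6*9 = -54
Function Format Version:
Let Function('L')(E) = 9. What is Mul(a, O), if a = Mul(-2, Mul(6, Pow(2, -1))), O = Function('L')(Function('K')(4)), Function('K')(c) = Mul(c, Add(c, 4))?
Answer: -54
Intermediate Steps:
Function('K')(c) = Mul(c, Add(4, c))
O = 9
a = -6 (a = Mul(-2, Mul(6, Rational(1, 2))) = Mul(-2, 3) = -6)
Mul(a, O) = Mul(-6, 9) = -54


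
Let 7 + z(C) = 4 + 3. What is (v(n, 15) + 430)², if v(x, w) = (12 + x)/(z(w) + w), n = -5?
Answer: 41692849/225 ≈ 1.8530e+5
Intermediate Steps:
z(C) = 0 (z(C) = -7 + (4 + 3) = -7 + 7 = 0)
v(x, w) = (12 + x)/w (v(x, w) = (12 + x)/(0 + w) = (12 + x)/w)
(v(n, 15) + 430)² = ((12 - 5)/15 + 430)² = ((1/15)*7 + 430)² = (7/15 + 430)² = (6457/15)² = 41692849/225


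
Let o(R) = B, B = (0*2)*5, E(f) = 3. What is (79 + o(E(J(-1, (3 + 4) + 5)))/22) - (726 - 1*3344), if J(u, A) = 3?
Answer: 2697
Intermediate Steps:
B = 0 (B = 0*5 = 0)
o(R) = 0
(79 + o(E(J(-1, (3 + 4) + 5)))/22) - (726 - 1*3344) = (79 + 0/22) - (726 - 1*3344) = (79 + 0*(1/22)) - (726 - 3344) = (79 + 0) - 1*(-2618) = 79 + 2618 = 2697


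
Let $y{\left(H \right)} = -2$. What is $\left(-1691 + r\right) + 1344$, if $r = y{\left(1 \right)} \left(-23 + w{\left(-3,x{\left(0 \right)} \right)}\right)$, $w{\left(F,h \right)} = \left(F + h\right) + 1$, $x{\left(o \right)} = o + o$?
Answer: $-297$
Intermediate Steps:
$x{\left(o \right)} = 2 o$
$w{\left(F,h \right)} = 1 + F + h$
$r = 50$ ($r = - 2 \left(-23 + \left(1 - 3 + 2 \cdot 0\right)\right) = - 2 \left(-23 + \left(1 - 3 + 0\right)\right) = - 2 \left(-23 - 2\right) = \left(-2\right) \left(-25\right) = 50$)
$\left(-1691 + r\right) + 1344 = \left(-1691 + 50\right) + 1344 = -1641 + 1344 = -297$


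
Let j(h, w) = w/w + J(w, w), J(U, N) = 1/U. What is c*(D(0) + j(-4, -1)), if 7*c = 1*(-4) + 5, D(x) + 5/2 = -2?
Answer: -9/14 ≈ -0.64286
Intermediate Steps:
D(x) = -9/2 (D(x) = -5/2 - 2 = -9/2)
j(h, w) = 1 + 1/w (j(h, w) = w/w + 1/w = 1 + 1/w)
c = ⅐ (c = (1*(-4) + 5)/7 = (-4 + 5)/7 = (⅐)*1 = ⅐ ≈ 0.14286)
c*(D(0) + j(-4, -1)) = (-9/2 + (1 - 1)/(-1))/7 = (-9/2 - 1*0)/7 = (-9/2 + 0)/7 = (⅐)*(-9/2) = -9/14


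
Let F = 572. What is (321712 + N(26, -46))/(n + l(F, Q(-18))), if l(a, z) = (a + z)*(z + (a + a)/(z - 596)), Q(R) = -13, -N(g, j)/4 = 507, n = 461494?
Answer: 194687556/275984747 ≈ 0.70543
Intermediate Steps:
N(g, j) = -2028 (N(g, j) = -4*507 = -2028)
l(a, z) = (a + z)*(z + 2*a/(-596 + z)) (l(a, z) = (a + z)*(z + (2*a)/(-596 + z)) = (a + z)*(z + 2*a/(-596 + z)))
(321712 + N(26, -46))/(n + l(F, Q(-18))) = (321712 - 2028)/(461494 + ((-13)³ - 596*(-13)² + 2*572² + 572*(-13)² - 594*572*(-13))/(-596 - 13)) = 319684/(461494 + (-2197 - 596*169 + 2*327184 + 572*169 + 4416984)/(-609)) = 319684/(461494 - (-2197 - 100724 + 654368 + 96668 + 4416984)/609) = 319684/(461494 - 1/609*5065099) = 319684/(461494 - 5065099/609) = 319684/(275984747/609) = 319684*(609/275984747) = 194687556/275984747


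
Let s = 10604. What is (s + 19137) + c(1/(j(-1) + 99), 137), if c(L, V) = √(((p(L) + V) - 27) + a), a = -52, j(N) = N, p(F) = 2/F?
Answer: 29741 + √254 ≈ 29757.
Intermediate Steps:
c(L, V) = √(-79 + V + 2/L) (c(L, V) = √(((2/L + V) - 27) - 52) = √(((V + 2/L) - 27) - 52) = √((-27 + V + 2/L) - 52) = √(-79 + V + 2/L))
(s + 19137) + c(1/(j(-1) + 99), 137) = (10604 + 19137) + √(-79 + 137 + 2/(1/(-1 + 99))) = 29741 + √(-79 + 137 + 2/(1/98)) = 29741 + √(-79 + 137 + 2*98) = 29741 + √(-79 + 137 + 196) = 29741 + √254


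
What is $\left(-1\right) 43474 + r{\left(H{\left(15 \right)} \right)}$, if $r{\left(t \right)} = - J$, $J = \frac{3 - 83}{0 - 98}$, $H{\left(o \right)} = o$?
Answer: $- \frac{2130266}{49} \approx -43475.0$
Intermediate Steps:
$J = \frac{40}{49}$ ($J = - \frac{80}{-98} = \left(-80\right) \left(- \frac{1}{98}\right) = \frac{40}{49} \approx 0.81633$)
$r{\left(t \right)} = - \frac{40}{49}$ ($r{\left(t \right)} = \left(-1\right) \frac{40}{49} = - \frac{40}{49}$)
$\left(-1\right) 43474 + r{\left(H{\left(15 \right)} \right)} = \left(-1\right) 43474 - \frac{40}{49} = -43474 - \frac{40}{49} = - \frac{2130266}{49}$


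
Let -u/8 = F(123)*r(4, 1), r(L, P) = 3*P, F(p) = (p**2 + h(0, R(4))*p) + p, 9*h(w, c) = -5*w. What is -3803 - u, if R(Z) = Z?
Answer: 362245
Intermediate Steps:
h(w, c) = -5*w/9 (h(w, c) = (-5*w)/9 = -5*w/9)
F(p) = p + p**2 (F(p) = (p**2 + (-5/9*0)*p) + p = (p**2 + 0*p) + p = (p**2 + 0) + p = p**2 + p = p + p**2)
u = -366048 (u = -8*123*(1 + 123)*3*1 = -8*123*124*3 = -122016*3 = -8*45756 = -366048)
-3803 - u = -3803 - 1*(-366048) = -3803 + 366048 = 362245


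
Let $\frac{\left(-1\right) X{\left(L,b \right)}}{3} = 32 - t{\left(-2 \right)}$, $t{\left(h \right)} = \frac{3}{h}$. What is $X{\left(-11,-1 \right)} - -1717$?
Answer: $\frac{3233}{2} \approx 1616.5$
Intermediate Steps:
$X{\left(L,b \right)} = - \frac{201}{2}$ ($X{\left(L,b \right)} = - 3 \left(32 - \frac{3}{-2}\right) = - 3 \left(32 - 3 \left(- \frac{1}{2}\right)\right) = - 3 \left(32 - - \frac{3}{2}\right) = - 3 \left(32 + \frac{3}{2}\right) = \left(-3\right) \frac{67}{2} = - \frac{201}{2}$)
$X{\left(-11,-1 \right)} - -1717 = - \frac{201}{2} - -1717 = - \frac{201}{2} + 1717 = \frac{3233}{2}$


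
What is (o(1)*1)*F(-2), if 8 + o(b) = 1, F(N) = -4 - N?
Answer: 14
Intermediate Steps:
o(b) = -7 (o(b) = -8 + 1 = -7)
(o(1)*1)*F(-2) = (-7*1)*(-4 - 1*(-2)) = -7*(-4 + 2) = -7*(-2) = 14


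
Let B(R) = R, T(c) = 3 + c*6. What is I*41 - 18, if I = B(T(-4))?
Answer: -879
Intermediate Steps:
T(c) = 3 + 6*c
I = -21 (I = 3 + 6*(-4) = 3 - 24 = -21)
I*41 - 18 = -21*41 - 18 = -861 - 18 = -879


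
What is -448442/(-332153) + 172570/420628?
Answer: 122973452393/69856426042 ≈ 1.7604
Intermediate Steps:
-448442/(-332153) + 172570/420628 = -448442*(-1/332153) + 172570*(1/420628) = 448442/332153 + 86285/210314 = 122973452393/69856426042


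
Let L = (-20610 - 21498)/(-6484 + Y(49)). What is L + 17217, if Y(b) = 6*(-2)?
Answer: 964515/56 ≈ 17223.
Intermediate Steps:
Y(b) = -12
L = 363/56 (L = (-20610 - 21498)/(-6484 - 12) = -42108/(-6496) = -42108*(-1/6496) = 363/56 ≈ 6.4821)
L + 17217 = 363/56 + 17217 = 964515/56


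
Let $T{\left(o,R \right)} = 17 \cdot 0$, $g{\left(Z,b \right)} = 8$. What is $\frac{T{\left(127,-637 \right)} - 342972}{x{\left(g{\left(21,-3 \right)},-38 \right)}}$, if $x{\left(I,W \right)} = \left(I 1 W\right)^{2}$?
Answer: $- \frac{85743}{23104} \approx -3.7112$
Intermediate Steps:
$T{\left(o,R \right)} = 0$
$x{\left(I,W \right)} = I^{2} W^{2}$ ($x{\left(I,W \right)} = \left(I W\right)^{2} = I^{2} W^{2}$)
$\frac{T{\left(127,-637 \right)} - 342972}{x{\left(g{\left(21,-3 \right)},-38 \right)}} = \frac{0 - 342972}{8^{2} \left(-38\right)^{2}} = \frac{0 - 342972}{64 \cdot 1444} = - \frac{342972}{92416} = \left(-342972\right) \frac{1}{92416} = - \frac{85743}{23104}$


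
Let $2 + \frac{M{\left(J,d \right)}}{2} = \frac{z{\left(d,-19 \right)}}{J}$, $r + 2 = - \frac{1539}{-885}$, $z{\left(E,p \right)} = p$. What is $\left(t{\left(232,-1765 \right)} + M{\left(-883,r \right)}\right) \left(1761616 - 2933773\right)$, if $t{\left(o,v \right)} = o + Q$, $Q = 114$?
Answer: $- \frac{354019545768}{883} \approx -4.0093 \cdot 10^{8}$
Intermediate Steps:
$r = - \frac{77}{295}$ ($r = -2 - \frac{1539}{-885} = -2 - - \frac{513}{295} = -2 + \frac{513}{295} = - \frac{77}{295} \approx -0.26102$)
$M{\left(J,d \right)} = -4 - \frac{38}{J}$ ($M{\left(J,d \right)} = -4 + 2 \left(- \frac{19}{J}\right) = -4 - \frac{38}{J}$)
$t{\left(o,v \right)} = 114 + o$ ($t{\left(o,v \right)} = o + 114 = 114 + o$)
$\left(t{\left(232,-1765 \right)} + M{\left(-883,r \right)}\right) \left(1761616 - 2933773\right) = \left(\left(114 + 232\right) - \left(4 + \frac{38}{-883}\right)\right) \left(1761616 - 2933773\right) = \left(346 - \frac{3494}{883}\right) \left(-1172157\right) = \frac{302024}{883} \left(-1172157\right) = - \frac{354019545768}{883}$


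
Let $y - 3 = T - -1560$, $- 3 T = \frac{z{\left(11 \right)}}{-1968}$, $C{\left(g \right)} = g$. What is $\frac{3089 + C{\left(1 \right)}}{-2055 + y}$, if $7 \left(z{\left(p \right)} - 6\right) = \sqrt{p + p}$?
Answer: $- \frac{1298319162567840}{206722235777767} - \frac{63851760 \sqrt{22}}{206722235777767} \approx -6.2805$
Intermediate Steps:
$z{\left(p \right)} = 6 + \frac{\sqrt{2} \sqrt{p}}{7}$ ($z{\left(p \right)} = 6 + \frac{\sqrt{p + p}}{7} = 6 + \frac{\sqrt{2 p}}{7} = 6 + \frac{\sqrt{2} \sqrt{p}}{7}$)
$T = \frac{1}{984} + \frac{\sqrt{22}}{41328}$ ($T = - \frac{\left(6 + \frac{\sqrt{2} \sqrt{11}}{7}\right) \frac{1}{-1968}}{3} = - \frac{\left(6 + \frac{\sqrt{22}}{7}\right) \left(- \frac{1}{1968}\right)}{3} = - \frac{- \frac{1}{328} - \frac{\sqrt{22}}{13776}}{3} = \frac{1}{984} + \frac{\sqrt{22}}{41328} \approx 0.0011298$)
$y = \frac{1537993}{984} + \frac{\sqrt{22}}{41328}$ ($y = 3 + \left(\left(\frac{1}{984} + \frac{\sqrt{22}}{41328}\right) - -1560\right) = 3 + \left(\left(\frac{1}{984} + \frac{\sqrt{22}}{41328}\right) + 1560\right) = 3 + \left(\frac{1535041}{984} + \frac{\sqrt{22}}{41328}\right) = \frac{1537993}{984} + \frac{\sqrt{22}}{41328} \approx 1563.0$)
$\frac{3089 + C{\left(1 \right)}}{-2055 + y} = \frac{3089 + 1}{-2055 + \left(\frac{1537993}{984} + \frac{\sqrt{22}}{41328}\right)} = \frac{3090}{- \frac{484127}{984} + \frac{\sqrt{22}}{41328}}$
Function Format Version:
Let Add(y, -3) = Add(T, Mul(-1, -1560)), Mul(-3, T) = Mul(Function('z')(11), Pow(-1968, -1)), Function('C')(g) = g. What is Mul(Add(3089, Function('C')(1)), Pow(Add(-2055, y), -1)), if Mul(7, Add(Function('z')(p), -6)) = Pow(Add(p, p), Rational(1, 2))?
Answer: Add(Rational(-1298319162567840, 206722235777767), Mul(Rational(-63851760, 206722235777767), Pow(22, Rational(1, 2)))) ≈ -6.2805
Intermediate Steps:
Function('z')(p) = Add(6, Mul(Rational(1, 7), Pow(2, Rational(1, 2)), Pow(p, Rational(1, 2)))) (Function('z')(p) = Add(6, Mul(Rational(1, 7), Pow(Add(p, p), Rational(1, 2)))) = Add(6, Mul(Rational(1, 7), Pow(Mul(2, p), Rational(1, 2)))) = Add(6, Mul(Rational(1, 7), Mul(Pow(2, Rational(1, 2)), Pow(p, Rational(1, 2))))) = Add(6, Mul(Rational(1, 7), Pow(2, Rational(1, 2)), Pow(p, Rational(1, 2)))))
T = Add(Rational(1, 984), Mul(Rational(1, 41328), Pow(22, Rational(1, 2)))) (T = Mul(Rational(-1, 3), Mul(Add(6, Mul(Rational(1, 7), Pow(2, Rational(1, 2)), Pow(11, Rational(1, 2)))), Pow(-1968, -1))) = Mul(Rational(-1, 3), Mul(Add(6, Mul(Rational(1, 7), Pow(22, Rational(1, 2)))), Rational(-1, 1968))) = Mul(Rational(-1, 3), Add(Rational(-1, 328), Mul(Rational(-1, 13776), Pow(22, Rational(1, 2))))) = Add(Rational(1, 984), Mul(Rational(1, 41328), Pow(22, Rational(1, 2)))) ≈ 0.0011298)
y = Add(Rational(1537993, 984), Mul(Rational(1, 41328), Pow(22, Rational(1, 2)))) (y = Add(3, Add(Add(Rational(1, 984), Mul(Rational(1, 41328), Pow(22, Rational(1, 2)))), Mul(-1, -1560))) = Add(3, Add(Add(Rational(1, 984), Mul(Rational(1, 41328), Pow(22, Rational(1, 2)))), 1560)) = Add(3, Add(Rational(1535041, 984), Mul(Rational(1, 41328), Pow(22, Rational(1, 2))))) = Add(Rational(1537993, 984), Mul(Rational(1, 41328), Pow(22, Rational(1, 2)))) ≈ 1563.0)
Mul(Add(3089, Function('C')(1)), Pow(Add(-2055, y), -1)) = Mul(Add(3089, 1), Pow(Add(-2055, Add(Rational(1537993, 984), Mul(Rational(1, 41328), Pow(22, Rational(1, 2))))), -1)) = Mul(3090, Pow(Add(Rational(-484127, 984), Mul(Rational(1, 41328), Pow(22, Rational(1, 2)))), -1))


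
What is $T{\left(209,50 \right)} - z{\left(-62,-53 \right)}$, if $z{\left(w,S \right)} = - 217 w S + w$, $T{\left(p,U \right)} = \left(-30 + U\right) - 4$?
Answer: $713140$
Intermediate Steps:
$T{\left(p,U \right)} = -34 + U$
$z{\left(w,S \right)} = w - 217 S w$ ($z{\left(w,S \right)} = - 217 S w + w = w - 217 S w$)
$T{\left(209,50 \right)} - z{\left(-62,-53 \right)} = \left(-34 + 50\right) - - 62 \left(1 - -11501\right) = 16 - - 62 \left(1 + 11501\right) = 16 - \left(-62\right) 11502 = 16 - -713124 = 16 + 713124 = 713140$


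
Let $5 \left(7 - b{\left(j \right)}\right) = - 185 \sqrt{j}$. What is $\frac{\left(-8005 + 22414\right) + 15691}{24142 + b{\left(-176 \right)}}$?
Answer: $\frac{145376980}{116683029} - \frac{890960 i \sqrt{11}}{116683029} \approx 1.2459 - 0.025325 i$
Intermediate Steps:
$b{\left(j \right)} = 7 + 37 \sqrt{j}$ ($b{\left(j \right)} = 7 - \frac{\left(-185\right) \sqrt{j}}{5} = 7 + 37 \sqrt{j}$)
$\frac{\left(-8005 + 22414\right) + 15691}{24142 + b{\left(-176 \right)}} = \frac{\left(-8005 + 22414\right) + 15691}{24142 + \left(7 + 37 \sqrt{-176}\right)} = \frac{14409 + 15691}{24142 + \left(7 + 37 \cdot 4 i \sqrt{11}\right)} = \frac{30100}{24142 + \left(7 + 148 i \sqrt{11}\right)} = \frac{30100}{24149 + 148 i \sqrt{11}}$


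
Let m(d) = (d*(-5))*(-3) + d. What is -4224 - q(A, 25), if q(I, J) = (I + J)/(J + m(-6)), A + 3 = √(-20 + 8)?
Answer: -299882/71 + 2*I*√3/71 ≈ -4223.7 + 0.04879*I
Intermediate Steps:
A = -3 + 2*I*√3 (A = -3 + √(-20 + 8) = -3 + √(-12) = -3 + 2*I*√3 ≈ -3.0 + 3.4641*I)
m(d) = 16*d (m(d) = -5*d*(-3) + d = 15*d + d = 16*d)
q(I, J) = (I + J)/(-96 + J) (q(I, J) = (I + J)/(J + 16*(-6)) = (I + J)/(J - 96) = (I + J)/(-96 + J))
-4224 - q(A, 25) = -4224 - ((-3 + 2*I*√3) + 25)/(-96 + 25) = -4224 - (22 + 2*I*√3)/(-71) = -4224 - (-1)*(22 + 2*I*√3)/71 = -4224 - (-22/71 - 2*I*√3/71) = -4224 + (22/71 + 2*I*√3/71) = -299882/71 + 2*I*√3/71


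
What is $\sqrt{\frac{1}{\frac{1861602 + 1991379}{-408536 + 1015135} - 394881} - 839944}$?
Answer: $\frac{i \sqrt{48191696623705873110763867998}}{239530566738} \approx 916.48 i$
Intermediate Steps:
$\sqrt{\frac{1}{\frac{1861602 + 1991379}{-408536 + 1015135} - 394881} - 839944} = \sqrt{\frac{1}{\frac{3852981}{606599} - 394881} - 839944} = \sqrt{\frac{1}{- \frac{239530566738}{606599}} - 839944} = \sqrt{- \frac{606599}{239530566738} - 839944} = \sqrt{- \frac{201192262348789271}{239530566738}} = \frac{i \sqrt{48191696623705873110763867998}}{239530566738}$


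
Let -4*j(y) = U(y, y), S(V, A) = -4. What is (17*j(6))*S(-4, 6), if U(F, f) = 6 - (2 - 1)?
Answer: 85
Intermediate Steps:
U(F, f) = 5 (U(F, f) = 6 - 1*1 = 6 - 1 = 5)
j(y) = -5/4 (j(y) = -¼*5 = -5/4)
(17*j(6))*S(-4, 6) = (17*(-5/4))*(-4) = -85/4*(-4) = 85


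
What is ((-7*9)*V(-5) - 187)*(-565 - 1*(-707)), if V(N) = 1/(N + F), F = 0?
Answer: -123824/5 ≈ -24765.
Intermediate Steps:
V(N) = 1/N (V(N) = 1/(N + 0) = 1/N)
((-7*9)*V(-5) - 187)*(-565 - 1*(-707)) = (-7*9/(-5) - 187)*(-565 - 1*(-707)) = (-63*(-1/5) - 187)*(-565 + 707) = (63/5 - 187)*142 = -872/5*142 = -123824/5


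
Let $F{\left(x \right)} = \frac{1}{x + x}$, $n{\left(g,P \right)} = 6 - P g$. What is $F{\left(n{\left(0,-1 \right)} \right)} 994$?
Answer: $\frac{497}{6} \approx 82.833$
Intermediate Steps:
$n{\left(g,P \right)} = 6 - P g$
$F{\left(x \right)} = \frac{1}{2 x}$
$F{\left(n{\left(0,-1 \right)} \right)} 994 = \frac{1}{2 \left(6 - \left(-1\right) 0\right)} 994 = \frac{1}{2 \left(6 + 0\right)} 994 = \frac{1}{2 \cdot 6} \cdot 994 = \frac{1}{2} \cdot \frac{1}{6} \cdot 994 = \frac{1}{12} \cdot 994 = \frac{497}{6}$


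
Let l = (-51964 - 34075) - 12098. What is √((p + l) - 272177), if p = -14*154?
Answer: I*√372470 ≈ 610.3*I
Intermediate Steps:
l = -98137 (l = -86039 - 12098 = -98137)
p = -2156
√((p + l) - 272177) = √((-2156 - 98137) - 272177) = √(-100293 - 272177) = √(-372470) = I*√372470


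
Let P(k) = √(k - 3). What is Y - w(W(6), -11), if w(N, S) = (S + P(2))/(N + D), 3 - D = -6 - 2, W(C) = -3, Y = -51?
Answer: -397/8 - I/8 ≈ -49.625 - 0.125*I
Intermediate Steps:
P(k) = √(-3 + k)
D = 11 (D = 3 - (-6 - 2) = 3 - 1*(-8) = 3 + 8 = 11)
w(N, S) = (I + S)/(11 + N) (w(N, S) = (S + √(-3 + 2))/(N + 11) = (S + √(-1))/(11 + N) = (S + I)/(11 + N) = (I + S)/(11 + N))
Y - w(W(6), -11) = -51 - (I - 11)/(11 - 3) = -51 - (-11 + I)/8 = -51 - (-11/8 + I/8) = -51 + (11/8 - I/8) = -397/8 - I/8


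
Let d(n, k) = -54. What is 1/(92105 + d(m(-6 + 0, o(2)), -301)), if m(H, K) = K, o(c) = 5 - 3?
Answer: 1/92051 ≈ 1.0864e-5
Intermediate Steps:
o(c) = 2
1/(92105 + d(m(-6 + 0, o(2)), -301)) = 1/(92105 - 54) = 1/92051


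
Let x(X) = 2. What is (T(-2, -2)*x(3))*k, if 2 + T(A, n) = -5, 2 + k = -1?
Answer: 42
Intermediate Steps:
k = -3 (k = -2 - 1 = -3)
T(A, n) = -7 (T(A, n) = -2 - 5 = -7)
(T(-2, -2)*x(3))*k = -7*2*(-3) = -14*(-3) = 42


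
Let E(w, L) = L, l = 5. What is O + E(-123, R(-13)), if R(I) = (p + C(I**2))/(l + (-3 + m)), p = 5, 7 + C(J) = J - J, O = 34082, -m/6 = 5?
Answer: 477149/14 ≈ 34082.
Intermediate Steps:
m = -30 (m = -6*5 = -30)
C(J) = -7 (C(J) = -7 + (J - J) = -7 + 0 = -7)
R(I) = 1/14 (R(I) = (5 - 7)/(5 + (-3 - 30)) = -2/(5 - 33) = -2/(-28) = -2*(-1/28) = 1/14)
O + E(-123, R(-13)) = 34082 + 1/14 = 477149/14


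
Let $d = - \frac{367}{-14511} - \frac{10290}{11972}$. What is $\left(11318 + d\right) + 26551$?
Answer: $\frac{3289336652941}{86862846} \approx 37868.0$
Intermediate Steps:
$d = - \frac{72462233}{86862846}$ ($d = \left(-367\right) \left(- \frac{1}{14511}\right) - \frac{5145}{5986} = \frac{367}{14511} - \frac{5145}{5986} = - \frac{72462233}{86862846} \approx -0.83421$)
$\left(11318 + d\right) + 26551 = \left(11318 - \frac{72462233}{86862846}\right) + 26551 = \frac{983041228795}{86862846} + 26551 = \frac{3289336652941}{86862846}$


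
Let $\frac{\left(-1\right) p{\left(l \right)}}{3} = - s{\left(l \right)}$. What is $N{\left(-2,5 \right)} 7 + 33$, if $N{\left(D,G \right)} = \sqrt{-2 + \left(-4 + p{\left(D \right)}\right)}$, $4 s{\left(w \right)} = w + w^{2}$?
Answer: $33 + \frac{21 i \sqrt{2}}{2} \approx 33.0 + 14.849 i$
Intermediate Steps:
$s{\left(w \right)} = \frac{w}{4} + \frac{w^{2}}{4}$ ($s{\left(w \right)} = \frac{w + w^{2}}{4} = \frac{w}{4} + \frac{w^{2}}{4}$)
$p{\left(l \right)} = \frac{3 l \left(1 + l\right)}{4}$ ($p{\left(l \right)} = - 3 \left(- \frac{l \left(1 + l\right)}{4}\right) = \frac{3 l \left(1 + l\right)}{4}$)
$N{\left(D,G \right)} = \sqrt{-6 + \frac{3 D \left(1 + D\right)}{4}}$ ($N{\left(D,G \right)} = \sqrt{-2 + \left(-4 + \frac{3 D \left(1 + D\right)}{4}\right)} = \sqrt{-6 + \frac{3 D \left(1 + D\right)}{4}}$)
$N{\left(-2,5 \right)} 7 + 33 = \frac{\sqrt{3} \sqrt{-8 - 2 \left(1 - 2\right)}}{2} \cdot 7 + 33 = \frac{\sqrt{3} \sqrt{-8 - -2}}{2} \cdot 7 + 33 = \frac{\sqrt{3} \sqrt{-8 + 2}}{2} \cdot 7 + 33 = \frac{\sqrt{3} \sqrt{-6}}{2} \cdot 7 + 33 = \frac{\sqrt{3} i \sqrt{6}}{2} \cdot 7 + 33 = \frac{3 i \sqrt{2}}{2} \cdot 7 + 33 = \frac{21 i \sqrt{2}}{2} + 33 = 33 + \frac{21 i \sqrt{2}}{2}$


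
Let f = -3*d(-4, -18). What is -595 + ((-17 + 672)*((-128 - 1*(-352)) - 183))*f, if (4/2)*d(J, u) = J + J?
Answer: 321665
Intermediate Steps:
d(J, u) = J (d(J, u) = (J + J)/2 = (2*J)/2 = J)
f = 12 (f = -3*(-4) = 12)
-595 + ((-17 + 672)*((-128 - 1*(-352)) - 183))*f = -595 + ((-17 + 672)*((-128 - 1*(-352)) - 183))*12 = -595 + (655*((-128 + 352) - 183))*12 = -595 + (655*(224 - 183))*12 = -595 + (655*41)*12 = -595 + 26855*12 = -595 + 322260 = 321665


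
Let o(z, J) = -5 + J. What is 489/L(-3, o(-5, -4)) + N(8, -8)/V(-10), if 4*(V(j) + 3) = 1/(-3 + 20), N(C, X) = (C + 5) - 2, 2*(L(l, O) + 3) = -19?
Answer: -217234/5075 ≈ -42.805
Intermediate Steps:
L(l, O) = -25/2 (L(l, O) = -3 + (1/2)*(-19) = -3 - 19/2 = -25/2)
N(C, X) = 3 + C (N(C, X) = (5 + C) - 2 = 3 + C)
V(j) = -203/68 (V(j) = -3 + 1/(4*(-3 + 20)) = -3 + (1/4)/17 = -3 + (1/4)*(1/17) = -3 + 1/68 = -203/68)
489/L(-3, o(-5, -4)) + N(8, -8)/V(-10) = 489/(-25/2) + (3 + 8)/(-203/68) = 489*(-2/25) + 11*(-68/203) = -978/25 - 748/203 = -217234/5075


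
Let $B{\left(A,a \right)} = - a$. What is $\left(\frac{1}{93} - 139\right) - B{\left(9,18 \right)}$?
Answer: $- \frac{11252}{93} \approx -120.99$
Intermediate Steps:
$\left(\frac{1}{93} - 139\right) - B{\left(9,18 \right)} = \left(\frac{1}{93} - 139\right) - \left(-1\right) 18 = \left(\frac{1}{93} - 139\right) - -18 = - \frac{12926}{93} + 18 = - \frac{11252}{93}$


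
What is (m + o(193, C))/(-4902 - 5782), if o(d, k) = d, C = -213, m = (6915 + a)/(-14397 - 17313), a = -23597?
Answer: -767089/42348705 ≈ -0.018114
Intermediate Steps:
m = 8341/15855 (m = (6915 - 23597)/(-14397 - 17313) = -16682/(-31710) = -16682*(-1/31710) = 8341/15855 ≈ 0.52608)
(m + o(193, C))/(-4902 - 5782) = (8341/15855 + 193)/(-4902 - 5782) = (3068356/15855)/(-10684) = (3068356/15855)*(-1/10684) = -767089/42348705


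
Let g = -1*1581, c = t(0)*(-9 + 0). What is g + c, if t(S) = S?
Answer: -1581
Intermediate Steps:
c = 0 (c = 0*(-9 + 0) = 0*(-9) = 0)
g = -1581
g + c = -1581 + 0 = -1581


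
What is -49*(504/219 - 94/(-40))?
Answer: -332759/1460 ≈ -227.92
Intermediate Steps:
-49*(504/219 - 94/(-40)) = -49*(504*(1/219) - 94*(-1/40)) = -49*(168/73 + 47/20) = -49*6791/1460 = -332759/1460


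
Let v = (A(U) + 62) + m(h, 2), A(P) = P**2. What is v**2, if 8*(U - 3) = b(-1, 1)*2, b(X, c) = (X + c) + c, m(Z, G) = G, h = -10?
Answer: 1423249/256 ≈ 5559.6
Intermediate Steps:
b(X, c) = X + 2*c
U = 13/4 (U = 3 + ((-1 + 2*1)*2)/8 = 3 + ((-1 + 2)*2)/8 = 3 + (1*2)/8 = 3 + (1/8)*2 = 3 + 1/4 = 13/4 ≈ 3.2500)
v = 1193/16 (v = ((13/4)**2 + 62) + 2 = (169/16 + 62) + 2 = 1161/16 + 2 = 1193/16 ≈ 74.563)
v**2 = (1193/16)**2 = 1423249/256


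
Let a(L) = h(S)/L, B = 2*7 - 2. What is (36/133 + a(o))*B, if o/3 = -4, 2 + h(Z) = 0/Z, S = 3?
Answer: 698/133 ≈ 5.2481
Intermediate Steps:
h(Z) = -2 (h(Z) = -2 + 0/Z = -2 + 0 = -2)
o = -12 (o = 3*(-4) = -12)
B = 12 (B = 14 - 2 = 12)
a(L) = -2/L
(36/133 + a(o))*B = (36/133 - 2/(-12))*12 = (36*(1/133) - 2*(-1/12))*12 = (36/133 + ⅙)*12 = (349/798)*12 = 698/133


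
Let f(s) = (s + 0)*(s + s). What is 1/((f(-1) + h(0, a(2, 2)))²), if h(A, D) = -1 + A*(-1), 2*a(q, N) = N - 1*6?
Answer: 1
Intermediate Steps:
a(q, N) = -3 + N/2 (a(q, N) = (N - 1*6)/2 = (N - 6)/2 = (-6 + N)/2 = -3 + N/2)
f(s) = 2*s² (f(s) = s*(2*s) = 2*s²)
h(A, D) = -1 - A
1/((f(-1) + h(0, a(2, 2)))²) = 1/((2*(-1)² + (-1 - 1*0))²) = 1/((2*1 + (-1 + 0))²) = 1/((2 - 1)²) = 1/(1²) = 1/1 = 1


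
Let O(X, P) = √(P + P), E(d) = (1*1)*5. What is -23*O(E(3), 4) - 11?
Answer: -11 - 46*√2 ≈ -76.054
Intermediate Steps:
E(d) = 5 (E(d) = 1*5 = 5)
O(X, P) = √2*√P (O(X, P) = √(2*P) = √2*√P)
-23*O(E(3), 4) - 11 = -23*√2*√4 - 11 = -23*√2*2 - 11 = -46*√2 - 11 = -11 - 46*√2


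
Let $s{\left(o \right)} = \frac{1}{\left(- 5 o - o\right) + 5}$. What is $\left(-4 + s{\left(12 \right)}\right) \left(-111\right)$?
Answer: $\frac{29859}{67} \approx 445.66$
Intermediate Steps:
$s{\left(o \right)} = \frac{1}{5 - 6 o}$ ($s{\left(o \right)} = \frac{1}{- 6 o + 5} = \frac{1}{5 - 6 o}$)
$\left(-4 + s{\left(12 \right)}\right) \left(-111\right) = \left(-4 - \frac{1}{-5 + 6 \cdot 12}\right) \left(-111\right) = \left(-4 - \frac{1}{-5 + 72}\right) \left(-111\right) = \left(-4 - \frac{1}{67}\right) \left(-111\right) = \left(- \frac{269}{67}\right) \left(-111\right) = \frac{29859}{67}$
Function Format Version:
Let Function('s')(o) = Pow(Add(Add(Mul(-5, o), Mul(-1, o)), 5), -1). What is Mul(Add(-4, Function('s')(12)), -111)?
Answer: Rational(29859, 67) ≈ 445.66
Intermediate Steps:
Function('s')(o) = Pow(Add(5, Mul(-6, o)), -1) (Function('s')(o) = Pow(Add(Mul(-6, o), 5), -1) = Pow(Add(5, Mul(-6, o)), -1))
Mul(Add(-4, Function('s')(12)), -111) = Mul(Add(-4, Mul(-1, Pow(Add(-5, Mul(6, 12)), -1))), -111) = Mul(Add(-4, Mul(-1, Pow(Add(-5, 72), -1))), -111) = Mul(Add(-4, Mul(-1, Pow(67, -1))), -111) = Mul(Add(-4, Mul(-1, Rational(1, 67))), -111) = Mul(Add(-4, Rational(-1, 67)), -111) = Mul(Rational(-269, 67), -111) = Rational(29859, 67)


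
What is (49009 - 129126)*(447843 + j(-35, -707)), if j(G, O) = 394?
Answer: -35911403729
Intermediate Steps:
(49009 - 129126)*(447843 + j(-35, -707)) = (49009 - 129126)*(447843 + 394) = -80117*448237 = -35911403729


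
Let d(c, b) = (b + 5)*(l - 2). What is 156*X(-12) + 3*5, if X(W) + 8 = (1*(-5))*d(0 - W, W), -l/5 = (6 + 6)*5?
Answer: -1650153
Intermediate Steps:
l = -300 (l = -5*(6 + 6)*5 = -60*5 = -5*60 = -300)
d(c, b) = -1510 - 302*b (d(c, b) = (b + 5)*(-300 - 2) = (5 + b)*(-302) = -1510 - 302*b)
X(W) = 7542 + 1510*W (X(W) = -8 + (1*(-5))*(-1510 - 302*W) = -8 - 5*(-1510 - 302*W) = -8 + (7550 + 1510*W) = 7542 + 1510*W)
156*X(-12) + 3*5 = 156*(7542 + 1510*(-12)) + 3*5 = 156*(7542 - 18120) + 15 = 156*(-10578) + 15 = -1650168 + 15 = -1650153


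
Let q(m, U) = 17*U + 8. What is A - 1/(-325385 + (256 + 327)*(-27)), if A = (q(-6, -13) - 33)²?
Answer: 20643581017/341126 ≈ 60516.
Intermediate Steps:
q(m, U) = 8 + 17*U
A = 60516 (A = ((8 + 17*(-13)) - 33)² = ((8 - 221) - 33)² = (-213 - 33)² = (-246)² = 60516)
A - 1/(-325385 + (256 + 327)*(-27)) = 60516 - 1/(-325385 + (256 + 327)*(-27)) = 60516 - 1/(-325385 + 583*(-27)) = 60516 - 1/(-325385 - 15741) = 60516 - 1/(-341126) = 60516 - 1*(-1/341126) = 60516 + 1/341126 = 20643581017/341126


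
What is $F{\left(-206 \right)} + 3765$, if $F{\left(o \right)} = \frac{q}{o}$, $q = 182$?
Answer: $\frac{387704}{103} \approx 3764.1$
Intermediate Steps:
$F{\left(o \right)} = \frac{182}{o}$
$F{\left(-206 \right)} + 3765 = \frac{182}{-206} + 3765 = 182 \left(- \frac{1}{206}\right) + 3765 = - \frac{91}{103} + 3765 = \frac{387704}{103}$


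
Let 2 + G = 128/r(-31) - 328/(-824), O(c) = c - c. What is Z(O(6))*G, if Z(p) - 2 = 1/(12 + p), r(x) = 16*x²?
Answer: -3943525/1187796 ≈ -3.3200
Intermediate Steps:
O(c) = 0
Z(p) = 2 + 1/(12 + p)
G = -157741/98983 (G = -2 + (128/((16*(-31)²)) - 328/(-824)) = -2 + (128/((16*961)) - 328*(-1/824)) = -2 + (128/15376 + 41/103) = -2 + (128*(1/15376) + 41/103) = -2 + (8/961 + 41/103) = -2 + 40225/98983 = -157741/98983 ≈ -1.5936)
Z(O(6))*G = ((25 + 2*0)/(12 + 0))*(-157741/98983) = ((25 + 0)/12)*(-157741/98983) = ((1/12)*25)*(-157741/98983) = (25/12)*(-157741/98983) = -3943525/1187796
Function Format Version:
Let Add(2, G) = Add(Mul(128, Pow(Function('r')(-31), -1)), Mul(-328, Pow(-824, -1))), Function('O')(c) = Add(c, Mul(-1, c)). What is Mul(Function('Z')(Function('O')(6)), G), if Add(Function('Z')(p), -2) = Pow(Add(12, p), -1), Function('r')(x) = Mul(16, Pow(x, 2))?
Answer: Rational(-3943525, 1187796) ≈ -3.3200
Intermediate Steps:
Function('O')(c) = 0
Function('Z')(p) = Add(2, Pow(Add(12, p), -1))
G = Rational(-157741, 98983) (G = Add(-2, Add(Mul(128, Pow(Mul(16, Pow(-31, 2)), -1)), Mul(-328, Pow(-824, -1)))) = Add(-2, Add(Mul(128, Pow(Mul(16, 961), -1)), Mul(-328, Rational(-1, 824)))) = Add(-2, Add(Mul(128, Pow(15376, -1)), Rational(41, 103))) = Add(-2, Add(Mul(128, Rational(1, 15376)), Rational(41, 103))) = Add(-2, Add(Rational(8, 961), Rational(41, 103))) = Add(-2, Rational(40225, 98983)) = Rational(-157741, 98983) ≈ -1.5936)
Mul(Function('Z')(Function('O')(6)), G) = Mul(Mul(Pow(Add(12, 0), -1), Add(25, Mul(2, 0))), Rational(-157741, 98983)) = Mul(Mul(Pow(12, -1), Add(25, 0)), Rational(-157741, 98983)) = Mul(Mul(Rational(1, 12), 25), Rational(-157741, 98983)) = Mul(Rational(25, 12), Rational(-157741, 98983)) = Rational(-3943525, 1187796)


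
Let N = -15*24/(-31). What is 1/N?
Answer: 31/360 ≈ 0.086111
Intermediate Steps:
N = 360/31 (N = -360*(-1/31) = 360/31 ≈ 11.613)
1/N = 1/(360/31) = 31/360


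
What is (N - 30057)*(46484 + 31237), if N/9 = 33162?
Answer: 20860394121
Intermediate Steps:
N = 298458 (N = 9*33162 = 298458)
(N - 30057)*(46484 + 31237) = (298458 - 30057)*(46484 + 31237) = 268401*77721 = 20860394121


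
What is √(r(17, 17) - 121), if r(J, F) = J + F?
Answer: I*√87 ≈ 9.3274*I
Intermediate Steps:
r(J, F) = F + J
√(r(17, 17) - 121) = √((17 + 17) - 121) = √(34 - 121) = √(-87) = I*√87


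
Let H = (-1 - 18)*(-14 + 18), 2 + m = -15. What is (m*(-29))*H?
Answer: -37468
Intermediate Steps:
m = -17 (m = -2 - 15 = -17)
H = -76 (H = -19*4 = -76)
(m*(-29))*H = -17*(-29)*(-76) = 493*(-76) = -37468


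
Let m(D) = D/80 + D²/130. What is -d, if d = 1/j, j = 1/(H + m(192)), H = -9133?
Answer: 575057/65 ≈ 8847.0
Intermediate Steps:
m(D) = D/80 + D²/130 (m(D) = D*(1/80) + D²*(1/130) = D/80 + D²/130)
j = -65/575057 (j = 1/(-9133 + (1/1040)*192*(13 + 8*192)) = 1/(-9133 + (1/1040)*192*(13 + 1536)) = 1/(-9133 + (1/1040)*192*1549) = 1/(-9133 + 18588/65) = 1/(-575057/65) = -65/575057 ≈ -0.00011303)
d = -575057/65 (d = 1/(-65/575057) = -575057/65 ≈ -8847.0)
-d = -1*(-575057/65) = 575057/65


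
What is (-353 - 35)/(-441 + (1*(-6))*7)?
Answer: 388/483 ≈ 0.80331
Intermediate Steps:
(-353 - 35)/(-441 + (1*(-6))*7) = -388/(-441 - 6*7) = -388/(-441 - 42) = -388/(-483) = -388*(-1/483) = 388/483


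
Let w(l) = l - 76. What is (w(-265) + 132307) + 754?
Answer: 132720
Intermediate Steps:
w(l) = -76 + l
(w(-265) + 132307) + 754 = ((-76 - 265) + 132307) + 754 = (-341 + 132307) + 754 = 131966 + 754 = 132720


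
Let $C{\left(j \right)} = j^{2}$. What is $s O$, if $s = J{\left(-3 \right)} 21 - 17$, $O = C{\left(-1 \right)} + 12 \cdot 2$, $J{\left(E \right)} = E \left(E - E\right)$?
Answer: $-425$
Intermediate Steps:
$J{\left(E \right)} = 0$ ($J{\left(E \right)} = E 0 = 0$)
$O = 25$ ($O = \left(-1\right)^{2} + 12 \cdot 2 = 1 + 24 = 25$)
$s = -17$ ($s = 0 \cdot 21 - 17 = 0 - 17 = -17$)
$s O = \left(-17\right) 25 = -425$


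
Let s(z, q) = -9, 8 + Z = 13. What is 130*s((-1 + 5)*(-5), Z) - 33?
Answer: -1203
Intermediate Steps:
Z = 5 (Z = -8 + 13 = 5)
130*s((-1 + 5)*(-5), Z) - 33 = 130*(-9) - 33 = -1170 - 33 = -1203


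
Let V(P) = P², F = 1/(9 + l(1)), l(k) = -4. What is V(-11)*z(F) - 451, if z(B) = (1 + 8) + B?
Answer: 3311/5 ≈ 662.20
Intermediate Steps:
F = ⅕ (F = 1/(9 - 4) = 1/5 = ⅕ ≈ 0.20000)
z(B) = 9 + B
V(-11)*z(F) - 451 = (-11)²*(9 + ⅕) - 451 = 121*(46/5) - 451 = 5566/5 - 451 = 3311/5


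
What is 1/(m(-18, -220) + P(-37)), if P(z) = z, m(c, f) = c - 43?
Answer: -1/98 ≈ -0.010204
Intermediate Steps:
m(c, f) = -43 + c
1/(m(-18, -220) + P(-37)) = 1/((-43 - 18) - 37) = 1/(-61 - 37) = 1/(-98) = -1/98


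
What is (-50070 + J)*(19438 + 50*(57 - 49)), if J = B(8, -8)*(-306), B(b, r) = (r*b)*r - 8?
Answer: -4052784372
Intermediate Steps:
B(b, r) = -8 + b*r² (B(b, r) = (b*r)*r - 8 = b*r² - 8 = -8 + b*r²)
J = -154224 (J = (-8 + 8*(-8)²)*(-306) = (-8 + 8*64)*(-306) = (-8 + 512)*(-306) = 504*(-306) = -154224)
(-50070 + J)*(19438 + 50*(57 - 49)) = (-50070 - 154224)*(19438 + 50*(57 - 49)) = -204294*(19438 + 50*8) = -204294*(19438 + 400) = -204294*19838 = -4052784372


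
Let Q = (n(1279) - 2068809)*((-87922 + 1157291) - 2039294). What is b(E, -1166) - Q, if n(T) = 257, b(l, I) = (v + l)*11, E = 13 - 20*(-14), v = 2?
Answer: -2006340295355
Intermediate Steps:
E = 293 (E = 13 + 280 = 293)
b(l, I) = 22 + 11*l (b(l, I) = (2 + l)*11 = 22 + 11*l)
Q = 2006340298600 (Q = (257 - 2068809)*((-87922 + 1157291) - 2039294) = -2068552*(1069369 - 2039294) = -2068552*(-969925) = 2006340298600)
b(E, -1166) - Q = (22 + 11*293) - 1*2006340298600 = (22 + 3223) - 2006340298600 = 3245 - 2006340298600 = -2006340295355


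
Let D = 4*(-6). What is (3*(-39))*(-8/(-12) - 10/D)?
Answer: -507/4 ≈ -126.75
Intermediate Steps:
D = -24
(3*(-39))*(-8/(-12) - 10/D) = (3*(-39))*(-8/(-12) - 10/(-24)) = -117*(-8*(-1/12) - 10*(-1/24)) = -117*(⅔ + 5/12) = -117*13/12 = -507/4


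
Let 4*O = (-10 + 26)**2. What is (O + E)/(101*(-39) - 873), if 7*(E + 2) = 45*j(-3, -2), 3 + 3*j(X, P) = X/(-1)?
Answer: -31/2406 ≈ -0.012884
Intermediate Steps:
j(X, P) = -1 - X/3 (j(X, P) = -1 + (X/(-1))/3 = -1 + (X*(-1))/3 = -1 + (-X)/3 = -1 - X/3)
E = -2 (E = -2 + (45*(-1 - 1/3*(-3)))/7 = -2 + (45*(-1 + 1))/7 = -2 + (45*0)/7 = -2 + (1/7)*0 = -2 + 0 = -2)
O = 64 (O = (-10 + 26)**2/4 = (1/4)*16**2 = (1/4)*256 = 64)
(O + E)/(101*(-39) - 873) = (64 - 2)/(101*(-39) - 873) = 62/(-3939 - 873) = 62/(-4812) = 62*(-1/4812) = -31/2406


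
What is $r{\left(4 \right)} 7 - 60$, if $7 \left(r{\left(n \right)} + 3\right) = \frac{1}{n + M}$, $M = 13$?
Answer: $- \frac{1376}{17} \approx -80.941$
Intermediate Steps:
$r{\left(n \right)} = -3 + \frac{1}{7 \left(13 + n\right)}$ ($r{\left(n \right)} = -3 + \frac{1}{7 \left(n + 13\right)} = -3 + \frac{1}{7 \left(13 + n\right)}$)
$r{\left(4 \right)} 7 - 60 = \frac{-272 - 84}{7 \left(13 + 4\right)} 7 - 60 = \frac{-272 - 84}{7 \cdot 17} \cdot 7 - 60 = \frac{1}{7} \cdot \frac{1}{17} \left(-356\right) 7 - 60 = \left(- \frac{356}{119}\right) 7 - 60 = - \frac{356}{17} - 60 = - \frac{1376}{17}$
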